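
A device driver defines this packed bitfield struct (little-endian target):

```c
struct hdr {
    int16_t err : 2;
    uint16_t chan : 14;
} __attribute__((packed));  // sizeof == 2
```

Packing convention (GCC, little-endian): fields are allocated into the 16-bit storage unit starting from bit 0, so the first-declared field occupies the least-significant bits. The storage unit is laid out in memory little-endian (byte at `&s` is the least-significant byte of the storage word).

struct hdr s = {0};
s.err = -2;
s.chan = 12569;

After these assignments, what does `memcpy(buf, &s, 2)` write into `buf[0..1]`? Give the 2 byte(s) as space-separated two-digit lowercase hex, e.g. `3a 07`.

err:2 = -2 → 0x2 << 0 → word 0x0002
chan:14 = 12569 → 0x3119 << 2 → word 0xc466
word = 0xc466 → little-endian bytes:
  [0]=0x66  [1]=0xc4

66 c4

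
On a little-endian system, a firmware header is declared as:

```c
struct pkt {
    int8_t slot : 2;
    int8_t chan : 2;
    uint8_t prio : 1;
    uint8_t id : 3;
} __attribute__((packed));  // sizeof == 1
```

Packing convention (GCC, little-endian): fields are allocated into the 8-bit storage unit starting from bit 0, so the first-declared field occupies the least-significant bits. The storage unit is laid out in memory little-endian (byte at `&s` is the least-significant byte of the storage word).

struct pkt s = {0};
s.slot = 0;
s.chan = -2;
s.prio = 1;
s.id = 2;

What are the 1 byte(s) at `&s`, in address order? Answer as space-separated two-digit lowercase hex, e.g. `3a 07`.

58

slot (2b) val=0 bits=0x0 at bit 0: 0x00
chan (2b) val=-2 bits=0x2 at bit 2: 0x08
prio (1b) val=1 bits=0x1 at bit 4: 0x18
id (3b) val=2 bits=0x2 at bit 5: 0x58
word = 0x58 → little-endian bytes:
  [0]=0x58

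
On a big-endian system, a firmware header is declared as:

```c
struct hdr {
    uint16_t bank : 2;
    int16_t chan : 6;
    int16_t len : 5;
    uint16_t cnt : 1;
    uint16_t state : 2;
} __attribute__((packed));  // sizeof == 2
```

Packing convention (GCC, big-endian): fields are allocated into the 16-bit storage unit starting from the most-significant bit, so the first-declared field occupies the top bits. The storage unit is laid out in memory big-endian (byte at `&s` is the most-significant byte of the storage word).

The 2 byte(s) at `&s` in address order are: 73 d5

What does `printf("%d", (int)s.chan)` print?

[0]=0x73 [1]=0xd5 (big-endian) → word 0x73d5
bank [14+:2] = (word>>14) & 0x3 = 1
chan [8+:6] = (word>>8) & 0x3f = 51  ←
len [3+:5] = (word>>3) & 0x1f = 26
cnt [2+:1] = (word>>2) & 0x1 = 1
state [0+:2] = (word>>0) & 0x3 = 1
chan signed 6b, MSB=1: 51 - 64 = -13

-13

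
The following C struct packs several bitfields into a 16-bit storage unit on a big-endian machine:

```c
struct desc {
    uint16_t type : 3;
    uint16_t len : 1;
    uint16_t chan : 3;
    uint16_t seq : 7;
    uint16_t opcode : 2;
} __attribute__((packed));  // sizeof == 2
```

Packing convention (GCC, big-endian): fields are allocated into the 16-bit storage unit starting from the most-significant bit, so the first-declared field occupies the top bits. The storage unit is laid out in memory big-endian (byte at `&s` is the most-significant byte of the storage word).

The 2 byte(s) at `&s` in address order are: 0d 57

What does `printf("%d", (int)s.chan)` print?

6

[0]=0x0d [1]=0x57 (big-endian) → word 0x0d57
type [13+:3] = (word>>13) & 0x7 = 0
len [12+:1] = (word>>12) & 0x1 = 0
chan [9+:3] = (word>>9) & 0x7 = 6  ←
seq [2+:7] = (word>>2) & 0x7f = 85
opcode [0+:2] = (word>>0) & 0x3 = 3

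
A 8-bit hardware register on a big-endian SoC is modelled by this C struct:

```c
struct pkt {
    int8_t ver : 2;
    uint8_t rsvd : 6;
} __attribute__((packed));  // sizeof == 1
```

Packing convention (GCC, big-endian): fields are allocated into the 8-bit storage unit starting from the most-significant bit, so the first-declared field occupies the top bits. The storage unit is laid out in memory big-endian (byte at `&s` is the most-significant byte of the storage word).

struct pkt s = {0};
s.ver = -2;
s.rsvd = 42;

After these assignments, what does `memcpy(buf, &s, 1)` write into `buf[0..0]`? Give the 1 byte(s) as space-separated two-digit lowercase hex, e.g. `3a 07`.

aa

ver (2b) val=-2 bits=0x2 at bit 6: 0x80
rsvd (6b) val=42 bits=0x2a at bit 0: 0xaa
word = 0xaa → big-endian bytes:
  [0]=0xaa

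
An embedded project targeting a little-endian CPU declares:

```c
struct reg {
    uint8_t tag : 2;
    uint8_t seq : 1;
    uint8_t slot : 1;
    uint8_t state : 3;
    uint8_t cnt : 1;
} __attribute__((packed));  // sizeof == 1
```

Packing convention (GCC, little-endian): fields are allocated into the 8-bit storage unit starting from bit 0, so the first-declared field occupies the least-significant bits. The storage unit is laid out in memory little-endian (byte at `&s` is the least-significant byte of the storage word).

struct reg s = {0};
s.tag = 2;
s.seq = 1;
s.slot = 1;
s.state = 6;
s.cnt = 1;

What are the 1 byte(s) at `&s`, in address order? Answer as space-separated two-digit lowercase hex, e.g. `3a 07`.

tag (2b) val=2 bits=0x2 at bit 0: 0x02
seq (1b) val=1 bits=0x1 at bit 2: 0x06
slot (1b) val=1 bits=0x1 at bit 3: 0x0e
state (3b) val=6 bits=0x6 at bit 4: 0x6e
cnt (1b) val=1 bits=0x1 at bit 7: 0xee
word = 0xee → little-endian bytes:
  [0]=0xee

ee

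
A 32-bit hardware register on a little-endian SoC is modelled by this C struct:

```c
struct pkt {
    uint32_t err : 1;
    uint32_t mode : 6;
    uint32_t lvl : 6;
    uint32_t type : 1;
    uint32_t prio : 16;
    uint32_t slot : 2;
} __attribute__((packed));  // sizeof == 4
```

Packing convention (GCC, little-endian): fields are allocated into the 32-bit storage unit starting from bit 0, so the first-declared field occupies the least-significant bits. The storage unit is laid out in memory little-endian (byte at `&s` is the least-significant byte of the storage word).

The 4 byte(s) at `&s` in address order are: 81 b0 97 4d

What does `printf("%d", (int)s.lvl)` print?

[0]=0x81 [1]=0xb0 [2]=0x97 [3]=0x4d (little-endian) → word 0x4d97b081
err:1 @ bit 0 → (0x4d97b081>>0)&0x1 = 0x1
mode:6 @ bit 1 → (0x4d97b081>>1)&0x3f = 0x0
lvl:6 @ bit 7 → (0x4d97b081>>7)&0x3f = 0x21  ←
type:1 @ bit 13 → (0x4d97b081>>13)&0x1 = 0x1
prio:16 @ bit 14 → (0x4d97b081>>14)&0xffff = 0x365e
slot:2 @ bit 30 → (0x4d97b081>>30)&0x3 = 0x1

33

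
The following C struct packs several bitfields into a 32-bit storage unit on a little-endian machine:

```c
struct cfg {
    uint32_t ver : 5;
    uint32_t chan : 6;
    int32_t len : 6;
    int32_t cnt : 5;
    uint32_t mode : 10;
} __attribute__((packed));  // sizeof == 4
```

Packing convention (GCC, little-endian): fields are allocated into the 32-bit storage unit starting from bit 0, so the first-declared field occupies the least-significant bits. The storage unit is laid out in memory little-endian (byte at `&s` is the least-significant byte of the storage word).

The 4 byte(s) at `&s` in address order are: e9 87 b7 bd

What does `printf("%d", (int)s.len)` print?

-16

[0]=0xe9 [1]=0x87 [2]=0xb7 [3]=0xbd (little-endian) → word 0xbdb787e9
ver [0+:5] = (word>>0) & 0x1f = 9
chan [5+:6] = (word>>5) & 0x3f = 63
len [11+:6] = (word>>11) & 0x3f = 48  ←
cnt [17+:5] = (word>>17) & 0x1f = 27
mode [22+:10] = (word>>22) & 0x3ff = 758
len signed 6b, MSB=1: 48 - 64 = -16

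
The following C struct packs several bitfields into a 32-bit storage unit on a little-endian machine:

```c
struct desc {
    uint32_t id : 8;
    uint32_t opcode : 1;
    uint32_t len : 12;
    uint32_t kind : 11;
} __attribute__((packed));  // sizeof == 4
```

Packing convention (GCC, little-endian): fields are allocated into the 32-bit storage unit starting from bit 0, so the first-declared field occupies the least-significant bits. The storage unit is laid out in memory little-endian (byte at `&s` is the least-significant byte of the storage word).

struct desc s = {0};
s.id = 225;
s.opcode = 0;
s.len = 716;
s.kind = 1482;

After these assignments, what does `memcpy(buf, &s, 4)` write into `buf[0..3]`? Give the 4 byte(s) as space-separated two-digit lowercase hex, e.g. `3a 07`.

[0+:8] id=225 & 0xff = 0xe1; word=0x000000e1
[8+:1] opcode=0 & 0x1 = 0x0; word=0x000000e1
[9+:12] len=716 & 0xfff = 0x2cc; word=0x000598e1
[21+:11] kind=1482 & 0x7ff = 0x5ca; word=0xb94598e1
word = 0xb94598e1 → little-endian bytes:
  [0]=0xe1  [1]=0x98  [2]=0x45  [3]=0xb9

e1 98 45 b9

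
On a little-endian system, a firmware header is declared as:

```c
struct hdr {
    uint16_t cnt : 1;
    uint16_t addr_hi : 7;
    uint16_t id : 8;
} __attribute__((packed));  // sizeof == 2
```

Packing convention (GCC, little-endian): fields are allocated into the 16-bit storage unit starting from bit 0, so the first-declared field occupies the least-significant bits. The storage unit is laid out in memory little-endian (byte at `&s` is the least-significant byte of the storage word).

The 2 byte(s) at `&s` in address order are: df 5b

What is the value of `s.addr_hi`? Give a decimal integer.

111

[0]=0xdf [1]=0x5b (little-endian) → word 0x5bdf
cnt [0+:1] = (word>>0) & 0x1 = 1
addr_hi [1+:7] = (word>>1) & 0x7f = 111  ←
id [8+:8] = (word>>8) & 0xff = 91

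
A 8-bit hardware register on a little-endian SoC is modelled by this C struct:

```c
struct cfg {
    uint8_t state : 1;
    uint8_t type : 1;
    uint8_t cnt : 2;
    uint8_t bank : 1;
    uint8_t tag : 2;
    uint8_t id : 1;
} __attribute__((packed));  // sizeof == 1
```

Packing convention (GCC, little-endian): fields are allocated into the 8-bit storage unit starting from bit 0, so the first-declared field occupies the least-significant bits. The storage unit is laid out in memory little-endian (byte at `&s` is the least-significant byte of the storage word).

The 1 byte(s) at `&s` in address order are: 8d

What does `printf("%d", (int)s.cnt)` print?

3

[0]=0x8d (little-endian) → word 0x8d
state:1 @ bit 0 → (0x8d>>0)&0x1 = 0x1
type:1 @ bit 1 → (0x8d>>1)&0x1 = 0x0
cnt:2 @ bit 2 → (0x8d>>2)&0x3 = 0x3  ←
bank:1 @ bit 4 → (0x8d>>4)&0x1 = 0x0
tag:2 @ bit 5 → (0x8d>>5)&0x3 = 0x0
id:1 @ bit 7 → (0x8d>>7)&0x1 = 0x1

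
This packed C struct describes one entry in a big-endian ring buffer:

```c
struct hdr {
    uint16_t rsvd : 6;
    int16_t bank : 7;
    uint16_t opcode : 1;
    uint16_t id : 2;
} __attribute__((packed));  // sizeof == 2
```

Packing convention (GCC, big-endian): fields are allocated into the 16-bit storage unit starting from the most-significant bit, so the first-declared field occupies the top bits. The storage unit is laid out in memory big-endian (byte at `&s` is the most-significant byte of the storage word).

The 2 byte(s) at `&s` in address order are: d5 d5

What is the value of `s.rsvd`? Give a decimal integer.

53

[0]=0xd5 [1]=0xd5 (big-endian) → word 0xd5d5
rsvd [10+:6] = (word>>10) & 0x3f = 53  ←
bank [3+:7] = (word>>3) & 0x7f = 58
opcode [2+:1] = (word>>2) & 0x1 = 1
id [0+:2] = (word>>0) & 0x3 = 1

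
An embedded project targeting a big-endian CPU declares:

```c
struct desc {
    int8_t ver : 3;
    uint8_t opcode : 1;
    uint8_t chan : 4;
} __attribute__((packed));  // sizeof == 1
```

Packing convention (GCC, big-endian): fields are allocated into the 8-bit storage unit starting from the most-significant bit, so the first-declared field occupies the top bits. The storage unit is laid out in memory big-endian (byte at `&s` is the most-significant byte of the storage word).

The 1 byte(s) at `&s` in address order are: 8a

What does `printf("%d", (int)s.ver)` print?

-4

[0]=0x8a (big-endian) → word 0x8a
ver [5+:3] = (word>>5) & 0x7 = 4  ←
opcode [4+:1] = (word>>4) & 0x1 = 0
chan [0+:4] = (word>>0) & 0xf = 10
ver signed 3b, MSB=1: 4 - 8 = -4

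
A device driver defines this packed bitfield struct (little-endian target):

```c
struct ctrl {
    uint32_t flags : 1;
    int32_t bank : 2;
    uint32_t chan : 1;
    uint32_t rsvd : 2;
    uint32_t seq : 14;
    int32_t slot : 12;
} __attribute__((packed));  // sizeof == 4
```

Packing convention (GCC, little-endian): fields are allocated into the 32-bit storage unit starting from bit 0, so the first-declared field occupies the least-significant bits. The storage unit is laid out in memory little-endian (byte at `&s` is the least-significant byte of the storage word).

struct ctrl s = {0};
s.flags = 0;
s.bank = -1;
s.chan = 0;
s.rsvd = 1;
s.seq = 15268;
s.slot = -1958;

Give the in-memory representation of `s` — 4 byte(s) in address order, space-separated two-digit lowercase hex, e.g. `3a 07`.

[0+:1] flags=0 & 0x1 = 0x0; word=0x00000000
[1+:2] bank=-1 & 0x3 = 0x3; word=0x00000006
[3+:1] chan=0 & 0x1 = 0x0; word=0x00000006
[4+:2] rsvd=1 & 0x3 = 0x1; word=0x00000016
[6+:14] seq=15268 & 0x3fff = 0x3ba4; word=0x000ee916
[20+:12] slot=-1958 & 0xfff = 0x85a; word=0x85aee916
word = 0x85aee916 → little-endian bytes:
  [0]=0x16  [1]=0xe9  [2]=0xae  [3]=0x85

16 e9 ae 85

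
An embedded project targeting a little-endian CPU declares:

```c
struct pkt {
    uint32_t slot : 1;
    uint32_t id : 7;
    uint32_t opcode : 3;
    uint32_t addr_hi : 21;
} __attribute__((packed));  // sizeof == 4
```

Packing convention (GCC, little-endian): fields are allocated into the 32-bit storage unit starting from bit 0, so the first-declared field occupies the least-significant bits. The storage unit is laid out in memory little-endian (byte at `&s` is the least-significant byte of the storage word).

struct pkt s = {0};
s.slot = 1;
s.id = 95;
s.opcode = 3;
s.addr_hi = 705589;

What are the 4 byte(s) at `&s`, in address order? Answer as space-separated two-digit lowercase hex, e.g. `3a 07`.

slot (1b) val=1 bits=0x1 at bit 0: 0x00000001
id (7b) val=95 bits=0x5f at bit 1: 0x000000bf
opcode (3b) val=3 bits=0x3 at bit 8: 0x000003bf
addr_hi (21b) val=705589 bits=0xac435 at bit 11: 0x5621abbf
word = 0x5621abbf → little-endian bytes:
  [0]=0xbf  [1]=0xab  [2]=0x21  [3]=0x56

bf ab 21 56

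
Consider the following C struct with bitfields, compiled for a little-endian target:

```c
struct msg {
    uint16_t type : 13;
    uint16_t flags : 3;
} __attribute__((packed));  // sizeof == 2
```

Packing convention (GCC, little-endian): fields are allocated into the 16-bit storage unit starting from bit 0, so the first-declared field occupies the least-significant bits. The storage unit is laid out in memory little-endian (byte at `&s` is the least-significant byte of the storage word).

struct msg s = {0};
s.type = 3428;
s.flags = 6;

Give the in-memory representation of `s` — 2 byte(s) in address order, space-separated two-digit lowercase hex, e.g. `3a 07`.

64 cd

type:13 = 3428 → 0xd64 << 0 → word 0x0d64
flags:3 = 6 → 0x6 << 13 → word 0xcd64
word = 0xcd64 → little-endian bytes:
  [0]=0x64  [1]=0xcd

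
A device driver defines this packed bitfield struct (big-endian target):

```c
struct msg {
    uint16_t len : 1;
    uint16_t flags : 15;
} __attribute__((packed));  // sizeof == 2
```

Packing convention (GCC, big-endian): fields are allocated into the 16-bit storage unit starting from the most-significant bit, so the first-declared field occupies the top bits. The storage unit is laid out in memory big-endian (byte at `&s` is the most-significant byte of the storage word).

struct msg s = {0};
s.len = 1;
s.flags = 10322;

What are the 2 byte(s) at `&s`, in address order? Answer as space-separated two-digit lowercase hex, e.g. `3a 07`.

a8 52

len (1b) val=1 bits=0x1 at bit 15: 0x8000
flags (15b) val=10322 bits=0x2852 at bit 0: 0xa852
word = 0xa852 → big-endian bytes:
  [0]=0xa8  [1]=0x52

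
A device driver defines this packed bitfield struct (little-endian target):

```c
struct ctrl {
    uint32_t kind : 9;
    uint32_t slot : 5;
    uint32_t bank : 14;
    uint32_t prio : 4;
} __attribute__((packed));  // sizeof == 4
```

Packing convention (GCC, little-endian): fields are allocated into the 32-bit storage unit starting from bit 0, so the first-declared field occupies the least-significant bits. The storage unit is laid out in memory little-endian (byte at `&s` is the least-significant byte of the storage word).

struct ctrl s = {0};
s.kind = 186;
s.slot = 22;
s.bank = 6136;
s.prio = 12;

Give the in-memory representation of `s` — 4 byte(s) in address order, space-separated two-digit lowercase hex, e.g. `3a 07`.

[0+:9] kind=186 & 0x1ff = 0xba; word=0x000000ba
[9+:5] slot=22 & 0x1f = 0x16; word=0x00002cba
[14+:14] bank=6136 & 0x3fff = 0x17f8; word=0x05fe2cba
[28+:4] prio=12 & 0xf = 0xc; word=0xc5fe2cba
word = 0xc5fe2cba → little-endian bytes:
  [0]=0xba  [1]=0x2c  [2]=0xfe  [3]=0xc5

ba 2c fe c5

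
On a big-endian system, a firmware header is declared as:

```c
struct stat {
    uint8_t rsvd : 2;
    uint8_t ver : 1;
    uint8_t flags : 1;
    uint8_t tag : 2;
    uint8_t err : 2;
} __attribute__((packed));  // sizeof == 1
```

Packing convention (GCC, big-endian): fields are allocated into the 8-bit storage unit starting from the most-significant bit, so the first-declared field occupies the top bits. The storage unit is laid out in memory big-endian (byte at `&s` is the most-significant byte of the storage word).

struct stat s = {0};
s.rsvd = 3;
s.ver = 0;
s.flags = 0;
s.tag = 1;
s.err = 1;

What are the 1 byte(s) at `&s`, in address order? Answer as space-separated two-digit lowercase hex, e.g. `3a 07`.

c5

rsvd (2b) val=3 bits=0x3 at bit 6: 0xc0
ver (1b) val=0 bits=0x0 at bit 5: 0xc0
flags (1b) val=0 bits=0x0 at bit 4: 0xc0
tag (2b) val=1 bits=0x1 at bit 2: 0xc4
err (2b) val=1 bits=0x1 at bit 0: 0xc5
word = 0xc5 → big-endian bytes:
  [0]=0xc5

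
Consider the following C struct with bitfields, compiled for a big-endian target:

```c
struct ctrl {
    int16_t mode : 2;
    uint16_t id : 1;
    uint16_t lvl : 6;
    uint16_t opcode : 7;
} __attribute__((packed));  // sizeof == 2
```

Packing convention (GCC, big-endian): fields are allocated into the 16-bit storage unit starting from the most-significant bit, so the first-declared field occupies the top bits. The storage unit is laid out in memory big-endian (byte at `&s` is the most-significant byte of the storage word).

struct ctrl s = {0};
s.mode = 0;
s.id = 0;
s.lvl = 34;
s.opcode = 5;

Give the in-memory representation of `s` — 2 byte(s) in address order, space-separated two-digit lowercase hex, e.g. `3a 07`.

11 05

mode:2 = 0 → 0x0 << 14 → word 0x0000
id:1 = 0 → 0x0 << 13 → word 0x0000
lvl:6 = 34 → 0x22 << 7 → word 0x1100
opcode:7 = 5 → 0x5 << 0 → word 0x1105
word = 0x1105 → big-endian bytes:
  [0]=0x11  [1]=0x05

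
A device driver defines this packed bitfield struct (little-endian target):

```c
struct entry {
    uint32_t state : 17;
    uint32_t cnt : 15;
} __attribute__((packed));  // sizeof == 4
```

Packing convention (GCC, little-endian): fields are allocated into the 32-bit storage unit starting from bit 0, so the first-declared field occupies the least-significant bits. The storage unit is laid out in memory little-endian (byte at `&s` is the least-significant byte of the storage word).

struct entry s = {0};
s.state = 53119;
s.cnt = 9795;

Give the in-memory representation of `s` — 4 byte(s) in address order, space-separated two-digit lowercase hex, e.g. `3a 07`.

state (17b) val=53119 bits=0xcf7f at bit 0: 0x0000cf7f
cnt (15b) val=9795 bits=0x2643 at bit 17: 0x4c86cf7f
word = 0x4c86cf7f → little-endian bytes:
  [0]=0x7f  [1]=0xcf  [2]=0x86  [3]=0x4c

7f cf 86 4c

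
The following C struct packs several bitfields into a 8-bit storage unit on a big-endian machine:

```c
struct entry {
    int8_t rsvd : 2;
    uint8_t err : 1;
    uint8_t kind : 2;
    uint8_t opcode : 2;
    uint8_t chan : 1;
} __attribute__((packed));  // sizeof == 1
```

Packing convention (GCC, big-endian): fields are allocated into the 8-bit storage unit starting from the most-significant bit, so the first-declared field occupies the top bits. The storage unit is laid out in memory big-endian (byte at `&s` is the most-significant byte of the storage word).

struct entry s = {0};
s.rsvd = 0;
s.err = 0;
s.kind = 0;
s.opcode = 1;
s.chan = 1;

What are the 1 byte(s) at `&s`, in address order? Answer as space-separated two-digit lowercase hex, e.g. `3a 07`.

03

rsvd (2b) val=0 bits=0x0 at bit 6: 0x00
err (1b) val=0 bits=0x0 at bit 5: 0x00
kind (2b) val=0 bits=0x0 at bit 3: 0x00
opcode (2b) val=1 bits=0x1 at bit 1: 0x02
chan (1b) val=1 bits=0x1 at bit 0: 0x03
word = 0x03 → big-endian bytes:
  [0]=0x03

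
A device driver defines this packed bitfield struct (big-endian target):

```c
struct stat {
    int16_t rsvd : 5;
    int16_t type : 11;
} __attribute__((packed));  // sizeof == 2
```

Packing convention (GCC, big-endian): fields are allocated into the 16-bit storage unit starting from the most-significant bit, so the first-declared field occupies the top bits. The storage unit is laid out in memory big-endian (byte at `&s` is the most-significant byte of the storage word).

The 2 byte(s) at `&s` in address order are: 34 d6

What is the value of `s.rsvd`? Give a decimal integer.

[0]=0x34 [1]=0xd6 (big-endian) → word 0x34d6
rsvd [11+:5] = (word>>11) & 0x1f = 6  ←
type [0+:11] = (word>>0) & 0x7ff = 1238
rsvd signed 5b, MSB=0: value = 6

6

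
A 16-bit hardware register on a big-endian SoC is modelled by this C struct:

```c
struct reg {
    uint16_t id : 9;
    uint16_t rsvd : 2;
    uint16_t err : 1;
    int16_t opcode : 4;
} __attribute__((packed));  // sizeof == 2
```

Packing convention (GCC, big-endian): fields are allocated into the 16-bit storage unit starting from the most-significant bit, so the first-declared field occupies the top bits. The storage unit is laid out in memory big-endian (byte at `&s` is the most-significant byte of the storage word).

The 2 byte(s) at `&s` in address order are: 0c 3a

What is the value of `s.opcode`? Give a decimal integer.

-6

[0]=0x0c [1]=0x3a (big-endian) → word 0x0c3a
id [7+:9] = (word>>7) & 0x1ff = 24
rsvd [5+:2] = (word>>5) & 0x3 = 1
err [4+:1] = (word>>4) & 0x1 = 1
opcode [0+:4] = (word>>0) & 0xf = 10  ←
opcode signed 4b, MSB=1: 10 - 16 = -6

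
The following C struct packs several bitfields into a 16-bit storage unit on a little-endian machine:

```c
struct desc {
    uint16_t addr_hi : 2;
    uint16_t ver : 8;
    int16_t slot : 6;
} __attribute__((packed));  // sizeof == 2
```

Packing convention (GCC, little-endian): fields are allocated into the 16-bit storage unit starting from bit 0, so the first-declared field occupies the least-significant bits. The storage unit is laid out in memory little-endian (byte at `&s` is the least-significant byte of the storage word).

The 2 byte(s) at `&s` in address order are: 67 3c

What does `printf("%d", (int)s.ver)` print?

25

[0]=0x67 [1]=0x3c (little-endian) → word 0x3c67
addr_hi [0+:2] = (word>>0) & 0x3 = 3
ver [2+:8] = (word>>2) & 0xff = 25  ←
slot [10+:6] = (word>>10) & 0x3f = 15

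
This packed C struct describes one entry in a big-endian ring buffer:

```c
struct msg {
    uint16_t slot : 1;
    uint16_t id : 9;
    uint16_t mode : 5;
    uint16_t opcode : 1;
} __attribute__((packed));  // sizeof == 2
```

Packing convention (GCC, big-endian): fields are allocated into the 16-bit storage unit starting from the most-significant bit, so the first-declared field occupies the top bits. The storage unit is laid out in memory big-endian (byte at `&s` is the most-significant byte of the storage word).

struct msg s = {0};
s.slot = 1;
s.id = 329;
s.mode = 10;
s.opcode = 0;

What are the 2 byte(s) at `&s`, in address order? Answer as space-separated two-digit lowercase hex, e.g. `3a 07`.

d2 54

slot:1 = 1 → 0x1 << 15 → word 0x8000
id:9 = 329 → 0x149 << 6 → word 0xd240
mode:5 = 10 → 0xa << 1 → word 0xd254
opcode:1 = 0 → 0x0 << 0 → word 0xd254
word = 0xd254 → big-endian bytes:
  [0]=0xd2  [1]=0x54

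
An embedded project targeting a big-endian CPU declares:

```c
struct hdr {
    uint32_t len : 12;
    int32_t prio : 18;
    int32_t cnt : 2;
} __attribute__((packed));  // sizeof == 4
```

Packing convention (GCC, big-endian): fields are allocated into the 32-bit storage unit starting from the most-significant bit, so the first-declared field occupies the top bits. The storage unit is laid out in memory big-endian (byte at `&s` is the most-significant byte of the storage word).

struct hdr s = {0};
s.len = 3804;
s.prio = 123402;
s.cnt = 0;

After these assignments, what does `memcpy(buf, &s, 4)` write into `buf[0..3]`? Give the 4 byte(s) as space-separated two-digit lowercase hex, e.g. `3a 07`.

[20+:12] len=3804 & 0xfff = 0xedc; word=0xedc00000
[2+:18] prio=123402 & 0x3ffff = 0x1e20a; word=0xedc78828
[0+:2] cnt=0 & 0x3 = 0x0; word=0xedc78828
word = 0xedc78828 → big-endian bytes:
  [0]=0xed  [1]=0xc7  [2]=0x88  [3]=0x28

ed c7 88 28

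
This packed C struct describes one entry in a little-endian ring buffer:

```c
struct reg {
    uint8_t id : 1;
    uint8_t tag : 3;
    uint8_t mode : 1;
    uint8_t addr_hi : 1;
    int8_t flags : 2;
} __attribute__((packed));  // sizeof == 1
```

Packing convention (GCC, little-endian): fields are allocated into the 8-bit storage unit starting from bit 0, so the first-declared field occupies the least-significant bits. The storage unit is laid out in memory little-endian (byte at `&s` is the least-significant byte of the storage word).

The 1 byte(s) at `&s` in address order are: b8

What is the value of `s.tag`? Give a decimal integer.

[0]=0xb8 (little-endian) → word 0xb8
id [0+:1] = (word>>0) & 0x1 = 0
tag [1+:3] = (word>>1) & 0x7 = 4  ←
mode [4+:1] = (word>>4) & 0x1 = 1
addr_hi [5+:1] = (word>>5) & 0x1 = 1
flags [6+:2] = (word>>6) & 0x3 = 2

4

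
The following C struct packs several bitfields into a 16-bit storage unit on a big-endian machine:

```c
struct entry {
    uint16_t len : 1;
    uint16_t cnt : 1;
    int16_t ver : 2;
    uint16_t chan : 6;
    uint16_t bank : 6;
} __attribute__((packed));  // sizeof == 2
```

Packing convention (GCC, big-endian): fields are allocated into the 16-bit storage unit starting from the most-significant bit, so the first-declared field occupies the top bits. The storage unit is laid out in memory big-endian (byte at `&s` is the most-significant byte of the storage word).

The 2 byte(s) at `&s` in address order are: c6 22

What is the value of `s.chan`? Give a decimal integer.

[0]=0xc6 [1]=0x22 (big-endian) → word 0xc622
len [15+:1] = (word>>15) & 0x1 = 1
cnt [14+:1] = (word>>14) & 0x1 = 1
ver [12+:2] = (word>>12) & 0x3 = 0
chan [6+:6] = (word>>6) & 0x3f = 24  ←
bank [0+:6] = (word>>0) & 0x3f = 34

24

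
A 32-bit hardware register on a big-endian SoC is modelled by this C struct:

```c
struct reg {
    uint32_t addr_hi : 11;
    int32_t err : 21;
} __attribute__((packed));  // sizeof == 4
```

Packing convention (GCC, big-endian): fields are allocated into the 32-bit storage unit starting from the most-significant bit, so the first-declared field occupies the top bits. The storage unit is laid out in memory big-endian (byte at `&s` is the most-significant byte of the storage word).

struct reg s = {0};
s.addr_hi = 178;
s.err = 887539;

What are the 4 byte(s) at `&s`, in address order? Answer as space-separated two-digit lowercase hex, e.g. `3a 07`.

16 4d 8a f3

addr_hi (11b) val=178 bits=0xb2 at bit 21: 0x16400000
err (21b) val=887539 bits=0xd8af3 at bit 0: 0x164d8af3
word = 0x164d8af3 → big-endian bytes:
  [0]=0x16  [1]=0x4d  [2]=0x8a  [3]=0xf3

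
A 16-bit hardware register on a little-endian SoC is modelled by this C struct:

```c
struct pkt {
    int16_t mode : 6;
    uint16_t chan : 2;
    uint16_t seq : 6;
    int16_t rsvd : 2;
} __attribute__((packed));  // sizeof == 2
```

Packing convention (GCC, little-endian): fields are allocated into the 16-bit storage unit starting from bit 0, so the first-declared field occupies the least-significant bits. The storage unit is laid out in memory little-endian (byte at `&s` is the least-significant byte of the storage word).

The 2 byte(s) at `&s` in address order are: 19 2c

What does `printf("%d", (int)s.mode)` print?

[0]=0x19 [1]=0x2c (little-endian) → word 0x2c19
mode [0+:6] = (word>>0) & 0x3f = 25  ←
chan [6+:2] = (word>>6) & 0x3 = 0
seq [8+:6] = (word>>8) & 0x3f = 44
rsvd [14+:2] = (word>>14) & 0x3 = 0
mode signed 6b, MSB=0: value = 25

25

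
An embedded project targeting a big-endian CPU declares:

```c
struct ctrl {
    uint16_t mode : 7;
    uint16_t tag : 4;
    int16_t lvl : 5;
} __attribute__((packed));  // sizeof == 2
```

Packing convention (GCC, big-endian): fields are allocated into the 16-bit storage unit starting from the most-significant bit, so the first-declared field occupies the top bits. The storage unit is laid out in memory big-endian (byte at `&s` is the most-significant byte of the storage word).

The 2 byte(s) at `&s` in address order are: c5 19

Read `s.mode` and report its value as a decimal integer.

98

[0]=0xc5 [1]=0x19 (big-endian) → word 0xc519
mode [9+:7] = (word>>9) & 0x7f = 98  ←
tag [5+:4] = (word>>5) & 0xf = 8
lvl [0+:5] = (word>>0) & 0x1f = 25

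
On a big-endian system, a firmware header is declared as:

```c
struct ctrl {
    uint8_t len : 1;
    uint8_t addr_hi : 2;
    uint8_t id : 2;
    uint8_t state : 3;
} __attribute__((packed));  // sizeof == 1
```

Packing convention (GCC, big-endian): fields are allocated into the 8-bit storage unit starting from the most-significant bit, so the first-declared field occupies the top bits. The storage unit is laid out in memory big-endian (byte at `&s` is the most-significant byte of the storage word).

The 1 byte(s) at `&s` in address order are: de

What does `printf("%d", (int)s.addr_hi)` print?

[0]=0xde (big-endian) → word 0xde
len [7+:1] = (word>>7) & 0x1 = 1
addr_hi [5+:2] = (word>>5) & 0x3 = 2  ←
id [3+:2] = (word>>3) & 0x3 = 3
state [0+:3] = (word>>0) & 0x7 = 6

2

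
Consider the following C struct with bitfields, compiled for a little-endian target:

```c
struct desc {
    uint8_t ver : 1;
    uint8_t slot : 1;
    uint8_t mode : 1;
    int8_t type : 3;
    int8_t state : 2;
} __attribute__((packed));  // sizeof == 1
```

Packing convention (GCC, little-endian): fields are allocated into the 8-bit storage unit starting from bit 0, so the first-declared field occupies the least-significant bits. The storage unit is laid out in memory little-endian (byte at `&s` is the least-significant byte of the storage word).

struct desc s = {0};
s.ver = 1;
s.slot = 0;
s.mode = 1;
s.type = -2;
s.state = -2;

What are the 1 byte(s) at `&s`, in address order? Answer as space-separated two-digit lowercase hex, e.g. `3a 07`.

b5

ver (1b) val=1 bits=0x1 at bit 0: 0x01
slot (1b) val=0 bits=0x0 at bit 1: 0x01
mode (1b) val=1 bits=0x1 at bit 2: 0x05
type (3b) val=-2 bits=0x6 at bit 3: 0x35
state (2b) val=-2 bits=0x2 at bit 6: 0xb5
word = 0xb5 → little-endian bytes:
  [0]=0xb5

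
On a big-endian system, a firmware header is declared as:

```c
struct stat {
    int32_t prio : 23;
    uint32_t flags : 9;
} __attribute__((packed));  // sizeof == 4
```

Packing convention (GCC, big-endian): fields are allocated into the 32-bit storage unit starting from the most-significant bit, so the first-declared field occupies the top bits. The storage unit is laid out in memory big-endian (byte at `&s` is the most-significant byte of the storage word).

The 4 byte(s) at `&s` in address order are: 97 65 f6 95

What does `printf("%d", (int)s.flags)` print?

[0]=0x97 [1]=0x65 [2]=0xf6 [3]=0x95 (big-endian) → word 0x9765f695
prio [9+:23] = (word>>9) & 0x7fffff = 4961019
flags [0+:9] = (word>>0) & 0x1ff = 149  ←

149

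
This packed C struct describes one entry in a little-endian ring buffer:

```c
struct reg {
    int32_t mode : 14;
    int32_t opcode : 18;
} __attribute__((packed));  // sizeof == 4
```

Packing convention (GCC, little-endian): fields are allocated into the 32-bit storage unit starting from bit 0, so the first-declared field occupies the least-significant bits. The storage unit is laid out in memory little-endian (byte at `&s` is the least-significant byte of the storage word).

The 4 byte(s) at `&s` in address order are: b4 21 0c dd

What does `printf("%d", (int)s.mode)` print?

-7756

[0]=0xb4 [1]=0x21 [2]=0x0c [3]=0xdd (little-endian) → word 0xdd0c21b4
mode:14 @ bit 0 → (0xdd0c21b4>>0)&0x3fff = 0x21b4  ←
opcode:18 @ bit 14 → (0xdd0c21b4>>14)&0x3ffff = 0x37430
mode signed 14b, MSB=1: 8628 - 16384 = -7756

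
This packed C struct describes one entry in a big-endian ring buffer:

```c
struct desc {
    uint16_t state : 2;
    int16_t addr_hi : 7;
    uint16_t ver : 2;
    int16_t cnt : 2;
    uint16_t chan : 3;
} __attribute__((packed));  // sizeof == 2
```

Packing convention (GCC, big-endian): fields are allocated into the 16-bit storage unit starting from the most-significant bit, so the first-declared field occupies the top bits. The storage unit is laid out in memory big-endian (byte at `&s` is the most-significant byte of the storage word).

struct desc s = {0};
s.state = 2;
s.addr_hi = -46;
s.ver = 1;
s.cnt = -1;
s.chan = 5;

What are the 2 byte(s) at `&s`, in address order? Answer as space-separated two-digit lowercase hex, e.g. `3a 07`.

a9 3d

[14+:2] state=2 & 0x3 = 0x2; word=0x8000
[7+:7] addr_hi=-46 & 0x7f = 0x52; word=0xa900
[5+:2] ver=1 & 0x3 = 0x1; word=0xa920
[3+:2] cnt=-1 & 0x3 = 0x3; word=0xa938
[0+:3] chan=5 & 0x7 = 0x5; word=0xa93d
word = 0xa93d → big-endian bytes:
  [0]=0xa9  [1]=0x3d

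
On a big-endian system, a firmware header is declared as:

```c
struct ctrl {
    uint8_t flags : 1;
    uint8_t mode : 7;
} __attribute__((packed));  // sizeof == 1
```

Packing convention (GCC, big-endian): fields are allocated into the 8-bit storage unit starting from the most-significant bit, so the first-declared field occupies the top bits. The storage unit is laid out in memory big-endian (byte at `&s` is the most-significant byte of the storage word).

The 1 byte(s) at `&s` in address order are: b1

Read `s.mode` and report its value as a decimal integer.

49

[0]=0xb1 (big-endian) → word 0xb1
flags:1 @ bit 7 → (0xb1>>7)&0x1 = 0x1
mode:7 @ bit 0 → (0xb1>>0)&0x7f = 0x31  ←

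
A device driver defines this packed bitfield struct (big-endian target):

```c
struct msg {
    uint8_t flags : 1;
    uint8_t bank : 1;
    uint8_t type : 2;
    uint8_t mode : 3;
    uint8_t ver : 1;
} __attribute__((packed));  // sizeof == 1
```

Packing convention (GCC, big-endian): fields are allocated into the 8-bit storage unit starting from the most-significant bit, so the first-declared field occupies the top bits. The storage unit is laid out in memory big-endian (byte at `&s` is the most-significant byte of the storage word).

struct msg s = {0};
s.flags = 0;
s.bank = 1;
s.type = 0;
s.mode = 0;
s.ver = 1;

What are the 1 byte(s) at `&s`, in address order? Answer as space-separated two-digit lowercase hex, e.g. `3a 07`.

flags (1b) val=0 bits=0x0 at bit 7: 0x00
bank (1b) val=1 bits=0x1 at bit 6: 0x40
type (2b) val=0 bits=0x0 at bit 4: 0x40
mode (3b) val=0 bits=0x0 at bit 1: 0x40
ver (1b) val=1 bits=0x1 at bit 0: 0x41
word = 0x41 → big-endian bytes:
  [0]=0x41

41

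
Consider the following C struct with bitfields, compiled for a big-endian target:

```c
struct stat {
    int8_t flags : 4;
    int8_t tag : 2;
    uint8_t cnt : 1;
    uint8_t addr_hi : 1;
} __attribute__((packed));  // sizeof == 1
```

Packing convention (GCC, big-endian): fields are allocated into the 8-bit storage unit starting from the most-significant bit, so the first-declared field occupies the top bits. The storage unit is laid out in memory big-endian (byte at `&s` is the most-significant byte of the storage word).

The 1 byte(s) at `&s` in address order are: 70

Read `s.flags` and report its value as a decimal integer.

[0]=0x70 (big-endian) → word 0x70
flags [4+:4] = (word>>4) & 0xf = 7  ←
tag [2+:2] = (word>>2) & 0x3 = 0
cnt [1+:1] = (word>>1) & 0x1 = 0
addr_hi [0+:1] = (word>>0) & 0x1 = 0
flags signed 4b, MSB=0: value = 7

7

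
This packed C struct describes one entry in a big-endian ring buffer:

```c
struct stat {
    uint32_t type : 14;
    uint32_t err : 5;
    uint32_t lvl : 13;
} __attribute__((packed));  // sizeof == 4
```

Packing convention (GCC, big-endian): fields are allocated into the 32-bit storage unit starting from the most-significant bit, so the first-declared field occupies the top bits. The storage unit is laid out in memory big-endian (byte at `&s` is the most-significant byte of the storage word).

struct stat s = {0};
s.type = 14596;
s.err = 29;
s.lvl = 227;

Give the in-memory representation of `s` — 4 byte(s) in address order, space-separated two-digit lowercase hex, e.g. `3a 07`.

type:14 = 14596 → 0x3904 << 18 → word 0xe4100000
err:5 = 29 → 0x1d << 13 → word 0xe413a000
lvl:13 = 227 → 0xe3 << 0 → word 0xe413a0e3
word = 0xe413a0e3 → big-endian bytes:
  [0]=0xe4  [1]=0x13  [2]=0xa0  [3]=0xe3

e4 13 a0 e3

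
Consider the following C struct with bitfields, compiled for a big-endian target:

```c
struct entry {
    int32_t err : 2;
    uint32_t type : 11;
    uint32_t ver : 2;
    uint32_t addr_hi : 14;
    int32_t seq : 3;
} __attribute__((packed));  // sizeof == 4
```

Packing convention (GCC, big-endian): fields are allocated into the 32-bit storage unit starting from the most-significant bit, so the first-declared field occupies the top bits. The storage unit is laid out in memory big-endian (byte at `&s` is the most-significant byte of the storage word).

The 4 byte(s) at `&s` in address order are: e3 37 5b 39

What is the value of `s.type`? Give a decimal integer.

[0]=0xe3 [1]=0x37 [2]=0x5b [3]=0x39 (big-endian) → word 0xe3375b39
err [30+:2] = (word>>30) & 0x3 = 3
type [19+:11] = (word>>19) & 0x7ff = 1126  ←
ver [17+:2] = (word>>17) & 0x3 = 3
addr_hi [3+:14] = (word>>3) & 0x3fff = 11111
seq [0+:3] = (word>>0) & 0x7 = 1

1126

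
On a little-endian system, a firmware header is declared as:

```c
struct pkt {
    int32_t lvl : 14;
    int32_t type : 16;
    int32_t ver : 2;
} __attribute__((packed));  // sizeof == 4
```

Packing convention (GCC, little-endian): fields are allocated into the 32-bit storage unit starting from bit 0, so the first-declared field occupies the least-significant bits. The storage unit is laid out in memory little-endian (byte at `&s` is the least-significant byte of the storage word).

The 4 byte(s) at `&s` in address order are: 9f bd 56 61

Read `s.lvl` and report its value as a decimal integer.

-609

[0]=0x9f [1]=0xbd [2]=0x56 [3]=0x61 (little-endian) → word 0x6156bd9f
lvl:14 @ bit 0 → (0x6156bd9f>>0)&0x3fff = 0x3d9f  ←
type:16 @ bit 14 → (0x6156bd9f>>14)&0xffff = 0x855a
ver:2 @ bit 30 → (0x6156bd9f>>30)&0x3 = 0x1
lvl signed 14b, MSB=1: 15775 - 16384 = -609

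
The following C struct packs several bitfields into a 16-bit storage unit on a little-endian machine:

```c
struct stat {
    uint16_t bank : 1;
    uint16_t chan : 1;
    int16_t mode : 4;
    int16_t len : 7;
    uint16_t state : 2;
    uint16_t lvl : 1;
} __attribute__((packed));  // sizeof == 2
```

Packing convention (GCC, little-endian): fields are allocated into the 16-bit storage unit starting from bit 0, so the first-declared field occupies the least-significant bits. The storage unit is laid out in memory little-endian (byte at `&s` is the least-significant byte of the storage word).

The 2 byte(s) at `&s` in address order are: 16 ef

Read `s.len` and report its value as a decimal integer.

60

[0]=0x16 [1]=0xef (little-endian) → word 0xef16
bank [0+:1] = (word>>0) & 0x1 = 0
chan [1+:1] = (word>>1) & 0x1 = 1
mode [2+:4] = (word>>2) & 0xf = 5
len [6+:7] = (word>>6) & 0x7f = 60  ←
state [13+:2] = (word>>13) & 0x3 = 3
lvl [15+:1] = (word>>15) & 0x1 = 1
len signed 7b, MSB=0: value = 60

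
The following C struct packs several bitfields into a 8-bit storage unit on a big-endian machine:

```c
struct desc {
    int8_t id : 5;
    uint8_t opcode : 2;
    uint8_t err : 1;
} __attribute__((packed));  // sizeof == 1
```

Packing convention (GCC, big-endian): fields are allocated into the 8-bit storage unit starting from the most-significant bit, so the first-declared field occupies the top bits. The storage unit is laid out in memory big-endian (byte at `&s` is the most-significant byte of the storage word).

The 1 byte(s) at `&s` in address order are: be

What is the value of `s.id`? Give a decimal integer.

[0]=0xbe (big-endian) → word 0xbe
id:5 @ bit 3 → (0xbe>>3)&0x1f = 0x17  ←
opcode:2 @ bit 1 → (0xbe>>1)&0x3 = 0x3
err:1 @ bit 0 → (0xbe>>0)&0x1 = 0x0
id signed 5b, MSB=1: 23 - 32 = -9

-9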